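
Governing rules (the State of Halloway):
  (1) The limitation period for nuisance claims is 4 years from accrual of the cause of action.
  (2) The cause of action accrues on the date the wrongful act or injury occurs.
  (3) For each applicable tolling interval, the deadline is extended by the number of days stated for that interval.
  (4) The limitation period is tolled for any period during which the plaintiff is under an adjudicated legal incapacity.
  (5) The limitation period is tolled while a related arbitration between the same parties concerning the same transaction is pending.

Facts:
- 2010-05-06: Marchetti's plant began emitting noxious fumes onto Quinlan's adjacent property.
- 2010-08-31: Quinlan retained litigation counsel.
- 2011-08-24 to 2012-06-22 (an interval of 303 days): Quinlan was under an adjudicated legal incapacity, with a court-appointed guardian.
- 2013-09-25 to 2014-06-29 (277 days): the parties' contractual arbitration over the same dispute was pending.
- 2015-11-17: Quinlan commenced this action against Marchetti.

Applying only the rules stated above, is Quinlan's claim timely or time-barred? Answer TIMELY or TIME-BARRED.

The limitation period began to run on 2010-05-06.
4 years from 2010-05-06 is 2014-05-06.
The plaintiff's legal incapacity from 2011-08-24 to 2012-06-22 tolled the period for 303 days, extending the deadline to 2015-03-05.
Because the pending related arbitration ran from 2013-09-25 to 2014-06-29, the deadline is extended by 277 days to 2015-12-07.
The other events in the timeline have no effect on the limitation period under the stated rules.
Quinlan filed on 2015-11-17, before the 2015-12-07 deadline, so the action is timely.

TIMELY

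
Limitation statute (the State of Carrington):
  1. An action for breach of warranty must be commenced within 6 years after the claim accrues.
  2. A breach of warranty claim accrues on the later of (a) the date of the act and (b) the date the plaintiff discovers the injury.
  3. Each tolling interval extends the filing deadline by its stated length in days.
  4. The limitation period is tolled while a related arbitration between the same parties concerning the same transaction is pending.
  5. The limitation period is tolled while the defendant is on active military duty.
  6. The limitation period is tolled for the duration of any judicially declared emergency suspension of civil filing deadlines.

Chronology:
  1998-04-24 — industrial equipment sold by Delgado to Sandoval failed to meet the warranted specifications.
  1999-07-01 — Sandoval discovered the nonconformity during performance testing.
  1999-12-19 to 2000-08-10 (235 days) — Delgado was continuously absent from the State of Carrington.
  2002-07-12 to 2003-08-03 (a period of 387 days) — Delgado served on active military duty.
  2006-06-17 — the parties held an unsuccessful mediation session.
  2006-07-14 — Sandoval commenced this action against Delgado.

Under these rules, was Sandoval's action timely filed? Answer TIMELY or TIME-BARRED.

TIMELY

Because discovery on 1999-07-01 post-dates the 1998-04-24 act, accrual under the later-of rule falls on 1999-07-01.
Adding the 6 years base period to 1999-07-01 gives a deadline of 2005-07-01, before any tolling.
The defendant's active military service from 2002-07-12 to 2003-08-03 tolled the period for 387 days, extending the deadline to 2006-07-23.
The defendant's absence from the jurisdiction from 1999-12-19 to 2000-08-10 does not toll the period, because no stated rule makes the defendant's absence a tolling event.
None of the other events listed affects the running of the period under the stated rules.
The 2006-07-14 filing precedes the 2006-07-23 deadline; the claim is timely.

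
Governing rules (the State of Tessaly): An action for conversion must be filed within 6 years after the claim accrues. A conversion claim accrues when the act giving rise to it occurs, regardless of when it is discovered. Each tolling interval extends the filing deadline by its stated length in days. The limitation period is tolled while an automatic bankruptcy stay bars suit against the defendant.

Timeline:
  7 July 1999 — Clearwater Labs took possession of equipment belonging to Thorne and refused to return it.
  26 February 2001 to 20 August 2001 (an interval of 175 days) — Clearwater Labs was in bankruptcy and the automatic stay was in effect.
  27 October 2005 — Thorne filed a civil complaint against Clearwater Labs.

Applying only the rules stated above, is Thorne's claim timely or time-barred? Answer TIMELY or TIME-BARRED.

The limitation period began to run on 7 July 1999.
6 years from 7 July 1999 is 7 July 2005.
The period was tolled for 175 days by the automatic bankruptcy stay (26 February 2001 to 20 August 2001), pushing the deadline to 29 December 2005.
Thorne filed on 27 October 2005, before the 29 December 2005 deadline, so the action is timely.

TIMELY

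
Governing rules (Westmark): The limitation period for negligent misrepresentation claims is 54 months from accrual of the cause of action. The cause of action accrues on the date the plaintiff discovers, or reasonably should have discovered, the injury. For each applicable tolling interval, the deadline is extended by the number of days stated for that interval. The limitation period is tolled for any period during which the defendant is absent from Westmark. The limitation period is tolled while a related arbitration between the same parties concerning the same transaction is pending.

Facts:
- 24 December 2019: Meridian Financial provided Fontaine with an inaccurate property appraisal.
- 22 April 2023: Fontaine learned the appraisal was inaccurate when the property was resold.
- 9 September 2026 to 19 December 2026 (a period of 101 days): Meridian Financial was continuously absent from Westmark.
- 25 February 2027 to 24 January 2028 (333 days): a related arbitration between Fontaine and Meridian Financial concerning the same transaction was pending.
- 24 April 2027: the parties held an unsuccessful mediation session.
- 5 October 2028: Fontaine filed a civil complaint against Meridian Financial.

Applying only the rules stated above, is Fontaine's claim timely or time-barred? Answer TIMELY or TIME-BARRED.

TIMELY

The claim did not accrue until Fontaine discovered the injury on 22 April 2023; the 24 December 2019 act date does not start the clock under the stated rule.
The untolled deadline — 54 months after 22 April 2023 — is 22 October 2027.
The period was tolled for 101 days by the defendant's absence from the jurisdiction (9 September 2026 to 19 December 2026), pushing the deadline to 31 January 2028.
The period was tolled for 333 days by the pending related arbitration (25 February 2027 to 24 January 2028), pushing the deadline to 29 December 2028.
The other events in the timeline have no effect on the limitation period under the stated rules.
The 5 October 2028 filing precedes the 29 December 2028 deadline; the claim is timely.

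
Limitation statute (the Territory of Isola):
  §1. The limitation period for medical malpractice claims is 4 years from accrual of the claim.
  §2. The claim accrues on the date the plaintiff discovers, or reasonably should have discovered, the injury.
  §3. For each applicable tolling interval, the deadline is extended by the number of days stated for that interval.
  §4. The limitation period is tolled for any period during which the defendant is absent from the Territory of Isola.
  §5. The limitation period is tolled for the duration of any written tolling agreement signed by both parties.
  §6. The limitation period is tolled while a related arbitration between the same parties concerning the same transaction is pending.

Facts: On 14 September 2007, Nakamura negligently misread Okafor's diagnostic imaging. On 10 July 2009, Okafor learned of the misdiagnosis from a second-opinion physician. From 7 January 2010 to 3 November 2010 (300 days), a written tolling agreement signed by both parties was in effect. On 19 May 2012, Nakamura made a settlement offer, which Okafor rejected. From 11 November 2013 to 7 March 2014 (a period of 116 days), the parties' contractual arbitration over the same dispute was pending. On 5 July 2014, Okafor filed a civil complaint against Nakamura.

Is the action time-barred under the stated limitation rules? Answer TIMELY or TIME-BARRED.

The claim did not accrue until Okafor discovered the injury on 10 July 2009; the 14 September 2007 act date does not start the clock under the stated rule.
Adding the 4 years base period to 10 July 2009 gives a deadline of 10 July 2013, before any tolling.
Because the written tolling agreement ran from 7 January 2010 to 3 November 2010, the deadline is extended by 300 days to 6 May 2014.
Because the pending related arbitration ran from 11 November 2013 to 7 March 2014, the deadline is extended by 116 days to 30 August 2014.
None of the other events listed affects the running of the period under the stated rules.
The 5 July 2014 filing precedes the 30 August 2014 deadline; the claim is timely.

TIMELY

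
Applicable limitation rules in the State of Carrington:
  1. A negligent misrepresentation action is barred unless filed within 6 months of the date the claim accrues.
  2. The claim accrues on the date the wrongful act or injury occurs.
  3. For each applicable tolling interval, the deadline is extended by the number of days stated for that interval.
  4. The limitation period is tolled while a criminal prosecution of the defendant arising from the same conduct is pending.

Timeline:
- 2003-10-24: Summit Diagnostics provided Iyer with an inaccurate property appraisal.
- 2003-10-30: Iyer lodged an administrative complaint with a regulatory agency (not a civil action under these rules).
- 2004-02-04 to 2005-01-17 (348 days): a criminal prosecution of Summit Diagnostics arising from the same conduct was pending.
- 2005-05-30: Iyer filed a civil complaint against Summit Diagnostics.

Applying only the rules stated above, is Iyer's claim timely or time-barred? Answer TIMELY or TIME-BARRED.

The limitation period began to run on 2003-10-24.
Adding the 6 months base period to 2003-10-24 gives a deadline of 2004-04-24, before any tolling.
The period was tolled for 348 days by the pending criminal prosecution (2004-02-04 to 2005-01-17), pushing the deadline to 2005-04-07.
None of the other events listed affects the running of the period under the stated rules.
Filing on 2005-05-30 missed the 2005-04-07 deadline — the action is time-barred.

TIME-BARRED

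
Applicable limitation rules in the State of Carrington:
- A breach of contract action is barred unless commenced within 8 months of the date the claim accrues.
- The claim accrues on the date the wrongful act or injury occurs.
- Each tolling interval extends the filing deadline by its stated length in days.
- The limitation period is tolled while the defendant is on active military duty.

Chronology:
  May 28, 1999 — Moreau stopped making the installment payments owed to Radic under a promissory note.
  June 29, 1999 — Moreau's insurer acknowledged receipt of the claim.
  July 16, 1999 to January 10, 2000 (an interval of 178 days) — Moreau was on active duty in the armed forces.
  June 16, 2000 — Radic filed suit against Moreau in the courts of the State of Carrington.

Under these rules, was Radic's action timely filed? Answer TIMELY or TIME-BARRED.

The claim accrued on May 28, 1999, the date of the act.
8 months from May 28, 1999 is January 28, 2000.
Because the defendant's active military service ran from July 16, 1999 to January 10, 2000, the deadline is extended by 178 days to July 24, 2000.
None of the other events listed affects the running of the period under the stated rules.
Filing on June 16, 2000 beat the July 24, 2000 deadline — the action is timely.

TIMELY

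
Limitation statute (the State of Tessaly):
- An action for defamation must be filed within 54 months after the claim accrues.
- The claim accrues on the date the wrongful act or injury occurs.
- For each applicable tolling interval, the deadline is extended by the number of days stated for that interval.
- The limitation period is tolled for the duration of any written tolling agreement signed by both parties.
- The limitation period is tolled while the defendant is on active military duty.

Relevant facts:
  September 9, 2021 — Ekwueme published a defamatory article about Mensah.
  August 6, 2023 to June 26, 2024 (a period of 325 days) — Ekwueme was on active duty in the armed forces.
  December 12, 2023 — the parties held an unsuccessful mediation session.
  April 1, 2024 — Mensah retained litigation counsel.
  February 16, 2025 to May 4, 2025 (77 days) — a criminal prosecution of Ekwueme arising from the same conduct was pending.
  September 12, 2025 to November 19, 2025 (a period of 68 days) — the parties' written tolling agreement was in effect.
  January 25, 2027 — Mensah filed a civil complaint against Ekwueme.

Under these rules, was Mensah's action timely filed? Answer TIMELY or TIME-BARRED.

The claim accrued on September 9, 2021, when the wrongful act occurred.
54 months from September 9, 2021 is March 9, 2026.
The period was tolled for 325 days by the defendant's active military service (August 6, 2023 to June 26, 2024), pushing the deadline to January 28, 2027.
Because the written tolling agreement ran from September 12, 2025 to November 19, 2025, the deadline is extended by 68 days to April 6, 2027.
The pending criminal prosecution from February 16, 2025 to May 4, 2025 does not toll the period, because no stated rule makes a criminal prosecution a tolling event.
Nothing else in the chronology tolls or restarts the period.
Mensah filed on January 25, 2027, before the April 6, 2027 deadline, so the action is timely.

TIMELY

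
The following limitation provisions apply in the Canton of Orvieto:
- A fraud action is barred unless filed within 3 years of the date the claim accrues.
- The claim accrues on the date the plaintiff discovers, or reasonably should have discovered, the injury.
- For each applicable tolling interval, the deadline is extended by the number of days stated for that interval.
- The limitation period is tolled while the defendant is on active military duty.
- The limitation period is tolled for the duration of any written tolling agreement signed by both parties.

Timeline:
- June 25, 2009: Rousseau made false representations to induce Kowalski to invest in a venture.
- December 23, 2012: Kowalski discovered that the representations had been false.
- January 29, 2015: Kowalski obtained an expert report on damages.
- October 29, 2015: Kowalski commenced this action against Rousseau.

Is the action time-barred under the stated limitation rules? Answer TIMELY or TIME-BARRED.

TIMELY

Under the discovery rule, the claim accrued on December 23, 2012, when Kowalski discovered the injury — not on the June 25, 2009 date of the underlying act.
3 years from December 23, 2012 is December 23, 2015.
Nothing else in the chronology tolls or restarts the period.
Kowalski filed on October 29, 2015, before the December 23, 2015 deadline, so the action is timely.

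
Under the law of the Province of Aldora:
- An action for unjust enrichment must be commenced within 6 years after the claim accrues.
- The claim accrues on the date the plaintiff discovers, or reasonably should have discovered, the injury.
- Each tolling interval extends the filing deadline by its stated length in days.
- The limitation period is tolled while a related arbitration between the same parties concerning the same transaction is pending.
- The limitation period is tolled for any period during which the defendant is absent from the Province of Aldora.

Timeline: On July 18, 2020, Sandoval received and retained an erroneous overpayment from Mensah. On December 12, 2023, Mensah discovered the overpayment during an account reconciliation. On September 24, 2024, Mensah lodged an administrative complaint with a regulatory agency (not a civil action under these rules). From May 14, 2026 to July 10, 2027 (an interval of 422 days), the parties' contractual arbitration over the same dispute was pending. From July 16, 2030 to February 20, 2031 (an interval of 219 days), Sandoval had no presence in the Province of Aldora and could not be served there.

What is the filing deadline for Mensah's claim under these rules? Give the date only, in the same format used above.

September 14, 2031

Under the discovery rule, the claim accrued on December 12, 2023, when Mensah discovered the injury — not on the July 18, 2020 date of the underlying act.
Adding the 6 years base period to December 12, 2023 gives a deadline of December 12, 2029, before any tolling.
Because the pending related arbitration ran from May 14, 2026 to July 10, 2027, the deadline is extended by 422 days to February 7, 2031.
The period was tolled for 219 days by the defendant's absence from the jurisdiction (July 16, 2030 to February 20, 2031), pushing the deadline to September 14, 2031.
The other events in the timeline have no effect on the limitation period under the stated rules.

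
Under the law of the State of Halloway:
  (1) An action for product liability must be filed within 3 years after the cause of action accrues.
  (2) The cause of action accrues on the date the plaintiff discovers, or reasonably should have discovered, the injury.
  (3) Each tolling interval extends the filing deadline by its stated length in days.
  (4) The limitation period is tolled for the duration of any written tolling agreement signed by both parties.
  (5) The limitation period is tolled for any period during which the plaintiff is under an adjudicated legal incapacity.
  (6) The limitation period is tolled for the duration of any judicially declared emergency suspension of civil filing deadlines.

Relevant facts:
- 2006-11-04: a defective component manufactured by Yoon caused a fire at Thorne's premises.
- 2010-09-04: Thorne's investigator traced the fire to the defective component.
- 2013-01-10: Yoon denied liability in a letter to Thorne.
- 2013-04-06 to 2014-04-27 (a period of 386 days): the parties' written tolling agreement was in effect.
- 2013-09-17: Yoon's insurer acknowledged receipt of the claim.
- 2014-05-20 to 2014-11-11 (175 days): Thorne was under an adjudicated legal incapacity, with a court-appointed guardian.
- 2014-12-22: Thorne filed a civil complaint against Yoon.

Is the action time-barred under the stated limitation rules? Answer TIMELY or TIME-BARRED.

The claim did not accrue until Thorne discovered the injury on 2010-09-04; the 2006-11-04 act date does not start the clock under the stated rule.
3 years from 2010-09-04 is 2013-09-04.
Because the written tolling agreement ran from 2013-04-06 to 2014-04-27, the deadline is extended by 386 days to 2014-09-25.
Because the plaintiff's legal incapacity ran from 2014-05-20 to 2014-11-11, the deadline is extended by 175 days to 2015-03-19.
None of the other events listed affects the running of the period under the stated rules.
Thorne filed on 2014-12-22, before the 2015-03-19 deadline, so the action is timely.

TIMELY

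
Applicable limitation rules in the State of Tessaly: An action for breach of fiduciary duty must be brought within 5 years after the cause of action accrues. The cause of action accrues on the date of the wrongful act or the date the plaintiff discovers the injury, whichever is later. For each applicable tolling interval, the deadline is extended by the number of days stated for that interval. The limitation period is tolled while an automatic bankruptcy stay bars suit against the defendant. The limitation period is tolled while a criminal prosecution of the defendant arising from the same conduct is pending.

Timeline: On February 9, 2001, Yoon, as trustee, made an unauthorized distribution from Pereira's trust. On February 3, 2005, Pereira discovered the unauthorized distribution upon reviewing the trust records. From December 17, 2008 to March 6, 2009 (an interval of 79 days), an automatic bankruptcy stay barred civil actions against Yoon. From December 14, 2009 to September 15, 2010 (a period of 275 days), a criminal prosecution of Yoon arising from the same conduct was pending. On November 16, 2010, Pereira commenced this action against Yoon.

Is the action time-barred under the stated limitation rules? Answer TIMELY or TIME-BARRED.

The claim accrued on February 3, 2005 — the later of the February 9, 2001 act and the February 3, 2005 discovery.
The untolled deadline — 5 years after February 3, 2005 — is February 3, 2010.
The automatic bankruptcy stay from December 17, 2008 to March 6, 2009 tolled the period for 79 days, extending the deadline to April 23, 2010.
The pending criminal prosecution from December 14, 2009 to September 15, 2010 tolled the period for 275 days, extending the deadline to January 23, 2011.
Filing on November 16, 2010 beat the January 23, 2011 deadline — the action is timely.

TIMELY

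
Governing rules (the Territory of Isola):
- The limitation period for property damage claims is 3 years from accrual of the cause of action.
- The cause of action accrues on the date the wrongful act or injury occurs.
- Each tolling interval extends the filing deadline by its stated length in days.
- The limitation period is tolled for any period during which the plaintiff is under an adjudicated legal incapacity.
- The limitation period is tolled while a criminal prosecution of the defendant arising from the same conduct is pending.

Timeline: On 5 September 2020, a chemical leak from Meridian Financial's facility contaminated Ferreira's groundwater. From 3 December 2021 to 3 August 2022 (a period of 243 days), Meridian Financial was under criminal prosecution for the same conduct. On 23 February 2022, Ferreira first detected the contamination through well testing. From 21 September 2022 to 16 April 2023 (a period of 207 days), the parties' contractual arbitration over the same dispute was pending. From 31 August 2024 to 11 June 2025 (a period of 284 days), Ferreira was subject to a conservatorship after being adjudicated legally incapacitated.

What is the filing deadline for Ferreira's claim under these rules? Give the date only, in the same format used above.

5 May 2024

Because the rule ties accrual to occurrence, the claim accrued on 5 September 2020, not on the 23 February 2022 discovery date.
Adding the 3 years base period to 5 September 2020 gives a deadline of 5 September 2023, before any tolling.
Because the pending criminal prosecution ran from 3 December 2021 to 3 August 2022, the deadline is extended by 243 days to 5 May 2024.
The plaintiff's legal incapacity starting 31 August 2024 came too late — the period had run on 5 May 2024 — and so does not extend the deadline.
The pending related arbitration from 21 September 2022 to 16 April 2023 does not toll the period, because no stated rule makes a pending arbitration a tolling event.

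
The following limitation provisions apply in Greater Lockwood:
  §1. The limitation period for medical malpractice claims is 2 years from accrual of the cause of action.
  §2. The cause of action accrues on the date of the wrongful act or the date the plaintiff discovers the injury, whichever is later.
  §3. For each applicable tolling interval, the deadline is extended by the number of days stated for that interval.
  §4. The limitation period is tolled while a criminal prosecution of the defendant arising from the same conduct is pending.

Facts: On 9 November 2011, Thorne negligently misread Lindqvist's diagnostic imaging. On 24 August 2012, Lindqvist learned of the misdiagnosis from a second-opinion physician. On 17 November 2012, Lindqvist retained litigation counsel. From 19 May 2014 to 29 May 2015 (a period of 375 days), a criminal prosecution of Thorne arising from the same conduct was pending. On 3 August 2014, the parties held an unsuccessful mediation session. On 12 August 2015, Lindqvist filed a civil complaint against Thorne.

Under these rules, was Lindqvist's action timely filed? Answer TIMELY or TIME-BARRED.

TIMELY

Because discovery on 24 August 2012 post-dates the 9 November 2011 act, accrual under the later-of rule falls on 24 August 2012.
Adding the 2 years base period to 24 August 2012 gives a deadline of 24 August 2014, before any tolling.
The period was tolled for 375 days by the pending criminal prosecution (19 May 2014 to 29 May 2015), pushing the deadline to 3 September 2015.
The other events in the timeline have no effect on the limitation period under the stated rules.
Lindqvist filed on 12 August 2015, before the 3 September 2015 deadline, so the action is timely.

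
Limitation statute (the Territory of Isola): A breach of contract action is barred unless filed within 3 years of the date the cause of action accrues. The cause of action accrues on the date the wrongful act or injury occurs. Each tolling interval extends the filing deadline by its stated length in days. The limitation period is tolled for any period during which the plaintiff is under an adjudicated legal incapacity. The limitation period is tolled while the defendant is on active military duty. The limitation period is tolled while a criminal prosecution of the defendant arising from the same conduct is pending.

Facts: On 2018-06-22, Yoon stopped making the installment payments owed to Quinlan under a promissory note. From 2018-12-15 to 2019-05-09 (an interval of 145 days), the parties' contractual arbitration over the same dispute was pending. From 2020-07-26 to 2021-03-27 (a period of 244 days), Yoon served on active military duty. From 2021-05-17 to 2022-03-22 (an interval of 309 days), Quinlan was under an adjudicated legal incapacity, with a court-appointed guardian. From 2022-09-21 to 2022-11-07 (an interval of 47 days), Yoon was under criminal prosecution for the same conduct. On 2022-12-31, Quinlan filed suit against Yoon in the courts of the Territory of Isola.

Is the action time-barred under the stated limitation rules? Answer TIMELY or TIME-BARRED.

TIMELY

The claim accrued on 2018-06-22, when the wrongful act occurred.
The untolled deadline — 3 years after 2018-06-22 — is 2021-06-22.
The period was tolled for 244 days by the defendant's active military service (2020-07-26 to 2021-03-27), pushing the deadline to 2022-02-21.
Because the plaintiff's legal incapacity ran from 2021-05-17 to 2022-03-22, the deadline is extended by 309 days to 2022-12-27.
The pending criminal prosecution from 2022-09-21 to 2022-11-07 tolled the period for 47 days, extending the deadline to 2023-02-12.
The pending related arbitration from 2018-12-15 to 2019-05-09 does not toll the period, because no stated rule makes a pending arbitration a tolling event.
Filing on 2022-12-31 beat the 2023-02-12 deadline — the action is timely.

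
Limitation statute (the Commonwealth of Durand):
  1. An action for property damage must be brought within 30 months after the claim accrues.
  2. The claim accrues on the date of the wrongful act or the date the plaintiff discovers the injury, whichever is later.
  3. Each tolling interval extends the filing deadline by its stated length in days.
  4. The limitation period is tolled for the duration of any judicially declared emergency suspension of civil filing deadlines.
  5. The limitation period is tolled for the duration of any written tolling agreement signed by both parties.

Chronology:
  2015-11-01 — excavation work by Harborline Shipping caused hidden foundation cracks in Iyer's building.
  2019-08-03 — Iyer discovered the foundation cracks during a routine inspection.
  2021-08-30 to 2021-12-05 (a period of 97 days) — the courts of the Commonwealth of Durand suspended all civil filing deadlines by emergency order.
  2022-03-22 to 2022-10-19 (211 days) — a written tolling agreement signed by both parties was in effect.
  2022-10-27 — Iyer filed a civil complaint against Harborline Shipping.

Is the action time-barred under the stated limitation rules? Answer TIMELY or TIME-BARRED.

Because discovery on 2019-08-03 post-dates the 2015-11-01 act, accrual under the later-of rule falls on 2019-08-03.
The untolled deadline — 30 months after 2019-08-03 — is 2022-02-03.
The emergency suspension of filing deadlines from 2021-08-30 to 2021-12-05 tolled the period for 97 days, extending the deadline to 2022-05-11.
Because the written tolling agreement ran from 2022-03-22 to 2022-10-19, the deadline is extended by 211 days to 2022-12-08.
Iyer filed on 2022-10-27, before the 2022-12-08 deadline, so the action is timely.

TIMELY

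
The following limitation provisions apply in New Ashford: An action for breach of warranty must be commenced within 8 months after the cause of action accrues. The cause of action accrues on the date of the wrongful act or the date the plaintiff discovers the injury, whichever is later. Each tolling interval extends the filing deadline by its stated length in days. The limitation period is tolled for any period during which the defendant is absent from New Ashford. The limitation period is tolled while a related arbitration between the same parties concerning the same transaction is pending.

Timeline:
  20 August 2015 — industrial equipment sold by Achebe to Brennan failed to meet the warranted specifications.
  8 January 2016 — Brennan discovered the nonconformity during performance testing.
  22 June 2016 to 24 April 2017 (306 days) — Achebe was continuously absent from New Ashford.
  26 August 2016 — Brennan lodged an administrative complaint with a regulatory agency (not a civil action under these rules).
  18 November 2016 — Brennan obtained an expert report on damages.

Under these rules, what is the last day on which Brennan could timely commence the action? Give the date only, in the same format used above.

Taking the later of the act (20 August 2015) and discovery (8 January 2016), the claim accrued on 8 January 2016.
Adding the 8 months base period to 8 January 2016 gives a deadline of 8 September 2016, before any tolling.
The defendant's absence from the jurisdiction from 22 June 2016 to 24 April 2017 tolled the period for 306 days, extending the deadline to 11 July 2017.
Nothing else in the chronology tolls or restarts the period.

11 July 2017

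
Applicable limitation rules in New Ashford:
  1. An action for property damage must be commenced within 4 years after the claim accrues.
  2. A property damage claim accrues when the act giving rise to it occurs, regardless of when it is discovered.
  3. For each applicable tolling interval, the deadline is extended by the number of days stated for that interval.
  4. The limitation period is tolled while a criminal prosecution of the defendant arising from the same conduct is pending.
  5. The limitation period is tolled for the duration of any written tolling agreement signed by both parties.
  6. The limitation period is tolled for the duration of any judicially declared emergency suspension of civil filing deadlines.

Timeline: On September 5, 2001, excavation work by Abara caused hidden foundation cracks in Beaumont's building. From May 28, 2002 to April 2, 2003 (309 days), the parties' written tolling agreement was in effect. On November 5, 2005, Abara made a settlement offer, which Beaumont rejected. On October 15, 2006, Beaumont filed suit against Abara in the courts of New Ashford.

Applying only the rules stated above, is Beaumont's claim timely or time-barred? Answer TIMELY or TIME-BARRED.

TIME-BARRED

The claim accrued on September 5, 2001, the date of the act.
4 years from September 5, 2001 is September 5, 2005.
Because the written tolling agreement ran from May 28, 2002 to April 2, 2003, the deadline is extended by 309 days to July 11, 2006.
None of the other events listed affects the running of the period under the stated rules.
Beaumont filed on October 15, 2006, after the July 11, 2006 deadline, so the action is time-barred.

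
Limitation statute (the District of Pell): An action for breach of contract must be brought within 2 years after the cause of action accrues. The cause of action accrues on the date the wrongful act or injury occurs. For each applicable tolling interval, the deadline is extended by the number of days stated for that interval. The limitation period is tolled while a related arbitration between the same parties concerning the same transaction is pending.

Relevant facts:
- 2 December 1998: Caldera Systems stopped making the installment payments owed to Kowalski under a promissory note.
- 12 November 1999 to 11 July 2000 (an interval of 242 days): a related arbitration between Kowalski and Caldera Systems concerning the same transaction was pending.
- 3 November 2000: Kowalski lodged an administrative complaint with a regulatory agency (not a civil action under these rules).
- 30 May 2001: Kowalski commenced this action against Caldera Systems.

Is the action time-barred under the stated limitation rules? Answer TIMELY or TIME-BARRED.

TIMELY

The claim accrued on 2 December 1998, when the wrongful act occurred.
Adding the 2 years base period to 2 December 1998 gives a deadline of 2 December 2000, before any tolling.
Because the pending related arbitration ran from 12 November 1999 to 11 July 2000, the deadline is extended by 242 days to 1 August 2001.
None of the other events listed affects the running of the period under the stated rules.
Kowalski filed on 30 May 2001, before the 1 August 2001 deadline, so the action is timely.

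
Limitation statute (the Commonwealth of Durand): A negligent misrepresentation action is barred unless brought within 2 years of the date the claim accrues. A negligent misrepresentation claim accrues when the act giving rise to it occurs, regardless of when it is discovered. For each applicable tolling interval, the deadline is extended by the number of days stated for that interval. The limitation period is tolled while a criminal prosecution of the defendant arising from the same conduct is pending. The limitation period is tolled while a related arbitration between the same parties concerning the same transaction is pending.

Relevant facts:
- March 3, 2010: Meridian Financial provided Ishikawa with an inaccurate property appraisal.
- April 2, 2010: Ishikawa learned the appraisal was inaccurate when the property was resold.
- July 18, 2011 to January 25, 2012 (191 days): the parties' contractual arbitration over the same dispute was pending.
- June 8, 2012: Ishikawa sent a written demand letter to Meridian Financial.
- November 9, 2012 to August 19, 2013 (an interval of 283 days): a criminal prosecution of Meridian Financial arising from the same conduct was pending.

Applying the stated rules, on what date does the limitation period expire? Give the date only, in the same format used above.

September 10, 2012

The claim accrued on March 3, 2010, when the wrongful act occurred; under the stated occurrence rule the April 2, 2010 discovery does not delay accrual.
2 years from March 3, 2010 is March 3, 2012.
The period was tolled for 191 days by the pending related arbitration (July 18, 2011 to January 25, 2012), pushing the deadline to September 10, 2012.
By the time the pending criminal prosecution began on November 9, 2012, the limitation period had already expired on September 10, 2012; that interval cannot revive it.
None of the other events listed affects the running of the period under the stated rules.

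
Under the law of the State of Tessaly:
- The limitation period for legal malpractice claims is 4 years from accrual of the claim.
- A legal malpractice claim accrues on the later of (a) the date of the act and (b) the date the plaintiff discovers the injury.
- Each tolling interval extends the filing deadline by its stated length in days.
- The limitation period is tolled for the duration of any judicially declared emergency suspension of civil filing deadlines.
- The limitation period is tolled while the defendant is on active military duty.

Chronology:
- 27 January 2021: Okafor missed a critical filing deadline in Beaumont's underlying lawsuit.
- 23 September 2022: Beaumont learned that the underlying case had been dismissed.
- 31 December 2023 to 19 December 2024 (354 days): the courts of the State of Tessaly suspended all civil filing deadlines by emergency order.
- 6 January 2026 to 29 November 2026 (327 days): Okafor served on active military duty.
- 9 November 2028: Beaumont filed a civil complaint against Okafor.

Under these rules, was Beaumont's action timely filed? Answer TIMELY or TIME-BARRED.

TIME-BARRED

The claim accrued on 23 September 2022 — the later of the 27 January 2021 act and the 23 September 2022 discovery.
4 years from 23 September 2022 is 23 September 2026.
The period was tolled for 354 days by the emergency suspension of filing deadlines (31 December 2023 to 19 December 2024), pushing the deadline to 12 September 2027.
Because the defendant's active military service ran from 6 January 2026 to 29 November 2026, the deadline is extended by 327 days to 4 August 2028.
Filing on 9 November 2028 missed the 4 August 2028 deadline — the action is time-barred.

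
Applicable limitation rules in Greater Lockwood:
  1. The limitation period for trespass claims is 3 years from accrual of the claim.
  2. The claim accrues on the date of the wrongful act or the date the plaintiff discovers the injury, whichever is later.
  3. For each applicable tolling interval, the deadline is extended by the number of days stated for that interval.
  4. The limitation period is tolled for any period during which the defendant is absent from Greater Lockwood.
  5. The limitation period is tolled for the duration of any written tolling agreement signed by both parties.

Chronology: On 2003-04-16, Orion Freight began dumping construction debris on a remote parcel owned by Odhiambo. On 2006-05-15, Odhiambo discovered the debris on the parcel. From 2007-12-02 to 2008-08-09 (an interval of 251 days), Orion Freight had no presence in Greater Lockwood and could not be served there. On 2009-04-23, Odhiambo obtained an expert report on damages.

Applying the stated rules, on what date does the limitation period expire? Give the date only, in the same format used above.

2010-01-21

Taking the later of the act (2003-04-16) and discovery (2006-05-15), the claim accrued on 2006-05-15.
The untolled deadline — 3 years after 2006-05-15 — is 2009-05-15.
Because the defendant's absence from the jurisdiction ran from 2007-12-02 to 2008-08-09, the deadline is extended by 251 days to 2010-01-21.
None of the other events listed affects the running of the period under the stated rules.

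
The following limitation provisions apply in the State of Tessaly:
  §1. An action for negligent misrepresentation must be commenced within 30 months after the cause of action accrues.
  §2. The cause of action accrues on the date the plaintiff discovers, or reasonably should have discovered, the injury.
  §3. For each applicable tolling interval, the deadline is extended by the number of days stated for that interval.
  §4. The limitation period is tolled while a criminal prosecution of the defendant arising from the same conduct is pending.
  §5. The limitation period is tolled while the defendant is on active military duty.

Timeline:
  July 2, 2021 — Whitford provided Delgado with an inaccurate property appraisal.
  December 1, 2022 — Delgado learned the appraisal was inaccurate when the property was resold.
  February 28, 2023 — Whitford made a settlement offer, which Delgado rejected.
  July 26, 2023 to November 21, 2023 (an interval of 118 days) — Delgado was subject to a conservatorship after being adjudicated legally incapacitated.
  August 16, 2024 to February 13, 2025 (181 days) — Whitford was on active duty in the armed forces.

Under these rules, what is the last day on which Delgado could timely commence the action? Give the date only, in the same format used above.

November 29, 2025

The claim did not accrue until Delgado discovered the injury on December 1, 2022; the July 2, 2021 act date does not start the clock under the stated rule.
30 months from December 1, 2022 is June 1, 2025.
The period was tolled for 181 days by the defendant's active military service (August 16, 2024 to February 13, 2025), pushing the deadline to November 29, 2025.
Although the plaintiff's incapacity ran from July 26, 2023 to November 21, 2023, the stated rules do not make that a tolling event, so it is disregarded.
Nothing else in the chronology tolls or restarts the period.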